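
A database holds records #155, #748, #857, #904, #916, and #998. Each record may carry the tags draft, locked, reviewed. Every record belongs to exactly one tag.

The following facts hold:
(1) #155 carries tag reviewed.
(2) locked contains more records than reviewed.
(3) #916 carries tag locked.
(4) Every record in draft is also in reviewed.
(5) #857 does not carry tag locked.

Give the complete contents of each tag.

draft = {}; locked = {#748, #904, #916, #998}; reviewed = {#155, #857}

From (1): #155 ∈ reviewed.
From (3): #916 ∈ locked.
From (5): #857 ∉ locked.
Suppose #748 ∈ draft: no assignment then satisfies all the clues, so #748 ∉ draft.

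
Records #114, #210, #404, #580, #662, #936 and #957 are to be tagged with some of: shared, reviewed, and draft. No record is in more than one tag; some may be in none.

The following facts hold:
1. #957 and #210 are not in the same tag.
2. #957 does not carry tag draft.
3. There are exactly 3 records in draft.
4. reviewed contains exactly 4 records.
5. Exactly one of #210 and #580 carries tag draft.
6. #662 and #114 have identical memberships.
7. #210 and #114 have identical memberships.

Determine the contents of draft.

draft = {#114, #210, #662}

From (2): #957 ∉ draft.
Suppose #114 ∉ draft: no assignment then satisfies all the clues, so #114 ∈ draft.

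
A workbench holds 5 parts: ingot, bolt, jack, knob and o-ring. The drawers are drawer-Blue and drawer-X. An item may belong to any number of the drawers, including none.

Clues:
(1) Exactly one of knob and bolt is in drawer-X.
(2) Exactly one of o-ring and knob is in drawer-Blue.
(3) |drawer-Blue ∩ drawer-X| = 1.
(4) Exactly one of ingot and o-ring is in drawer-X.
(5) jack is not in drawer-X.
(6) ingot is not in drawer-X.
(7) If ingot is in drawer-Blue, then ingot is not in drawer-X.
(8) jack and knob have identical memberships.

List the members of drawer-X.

drawer-X = {bolt, o-ring}

From (5): jack ∉ drawer-X.
From (6): ingot ∉ drawer-X.
(4) (exactly one): o-ring ∈ drawer-X.
(8): knob matches jack: knob ∉ drawer-X.
(1) (exactly one): bolt ∈ drawer-X.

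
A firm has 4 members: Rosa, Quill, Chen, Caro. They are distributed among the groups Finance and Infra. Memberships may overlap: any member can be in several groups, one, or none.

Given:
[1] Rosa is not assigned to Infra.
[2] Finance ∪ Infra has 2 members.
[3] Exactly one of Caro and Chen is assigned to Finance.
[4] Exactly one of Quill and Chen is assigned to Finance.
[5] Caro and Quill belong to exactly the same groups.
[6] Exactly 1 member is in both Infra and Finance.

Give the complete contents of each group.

Finance = {Chen, Rosa}; Infra = {Chen}

From (1): Rosa ∉ Infra.
Suppose Rosa ∉ Finance: no assignment then satisfies all the clues, so Rosa ∈ Finance.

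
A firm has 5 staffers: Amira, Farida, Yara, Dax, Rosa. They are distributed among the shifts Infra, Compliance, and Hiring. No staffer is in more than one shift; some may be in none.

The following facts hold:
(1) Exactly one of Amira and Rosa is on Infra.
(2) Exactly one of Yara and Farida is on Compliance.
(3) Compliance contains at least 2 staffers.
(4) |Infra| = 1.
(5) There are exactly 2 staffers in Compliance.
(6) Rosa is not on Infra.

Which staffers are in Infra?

Infra = {Amira}

From (6): Rosa ∉ Infra.
(1) (exactly one): Amira ∈ Infra.
(4): Infra already has 1, so the rest are out.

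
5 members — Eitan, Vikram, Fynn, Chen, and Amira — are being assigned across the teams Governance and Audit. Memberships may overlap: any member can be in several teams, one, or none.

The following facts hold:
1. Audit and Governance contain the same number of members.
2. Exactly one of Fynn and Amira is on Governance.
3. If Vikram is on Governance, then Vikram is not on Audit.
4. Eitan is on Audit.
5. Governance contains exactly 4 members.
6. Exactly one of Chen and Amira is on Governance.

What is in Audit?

Audit = {Amira, Chen, Eitan, Fynn}

From (4): Eitan ∈ Audit.
Suppose Vikram ∈ Audit: no assignment then satisfies all the clues, so Vikram ∉ Audit.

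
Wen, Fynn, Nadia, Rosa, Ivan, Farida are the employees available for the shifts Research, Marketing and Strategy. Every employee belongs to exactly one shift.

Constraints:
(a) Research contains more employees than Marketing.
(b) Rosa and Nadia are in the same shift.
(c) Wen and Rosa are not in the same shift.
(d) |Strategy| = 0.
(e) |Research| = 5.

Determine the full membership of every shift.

Research = {Farida, Fynn, Ivan, Nadia, Rosa}; Marketing = {Wen}; Strategy = {}

(d): Strategy already has 0, so the rest are out.
Suppose Wen ∈ Research: no assignment then satisfies all the clues, so Wen ∉ Research.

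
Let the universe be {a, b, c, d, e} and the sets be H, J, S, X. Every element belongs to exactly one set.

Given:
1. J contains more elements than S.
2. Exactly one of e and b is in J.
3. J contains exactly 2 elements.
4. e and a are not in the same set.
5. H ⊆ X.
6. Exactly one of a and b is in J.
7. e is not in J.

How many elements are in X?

From (7): e ∉ J.
(2) (exactly one): b ∈ J.
(6) (exactly one): a ∉ J.
Suppose a ∈ H: no assignment then satisfies all the clues, so a ∉ H.

2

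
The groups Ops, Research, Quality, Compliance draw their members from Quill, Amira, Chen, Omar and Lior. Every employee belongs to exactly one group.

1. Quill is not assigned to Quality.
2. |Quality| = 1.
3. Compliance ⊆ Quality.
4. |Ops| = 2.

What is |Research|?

From (1): Quill ∉ Quality.
(3) contrapositive: Quill ∉ Compliance.
Suppose Amira ∈ Compliance: no assignment then satisfies all the clues, so Amira ∉ Compliance.

2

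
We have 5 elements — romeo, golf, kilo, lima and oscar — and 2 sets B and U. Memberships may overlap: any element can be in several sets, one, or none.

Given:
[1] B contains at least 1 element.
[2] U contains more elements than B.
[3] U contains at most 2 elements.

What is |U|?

2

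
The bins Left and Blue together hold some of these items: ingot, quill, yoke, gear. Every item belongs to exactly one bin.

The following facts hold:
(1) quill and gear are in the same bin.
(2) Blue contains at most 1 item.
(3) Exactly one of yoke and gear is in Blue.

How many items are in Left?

3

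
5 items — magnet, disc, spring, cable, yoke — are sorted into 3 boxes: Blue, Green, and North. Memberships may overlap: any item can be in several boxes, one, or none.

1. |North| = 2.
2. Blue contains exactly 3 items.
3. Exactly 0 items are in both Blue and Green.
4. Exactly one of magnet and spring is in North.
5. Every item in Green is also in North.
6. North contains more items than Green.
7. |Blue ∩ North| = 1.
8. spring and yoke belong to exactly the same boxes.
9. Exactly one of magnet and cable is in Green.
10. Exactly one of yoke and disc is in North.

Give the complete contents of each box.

Blue = {disc, spring, yoke}; Green = {magnet}; North = {disc, magnet}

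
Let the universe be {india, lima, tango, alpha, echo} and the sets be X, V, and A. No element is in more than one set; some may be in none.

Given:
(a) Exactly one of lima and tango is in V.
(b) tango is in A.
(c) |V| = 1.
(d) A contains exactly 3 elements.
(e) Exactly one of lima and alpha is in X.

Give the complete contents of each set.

From (b): tango ∈ A.
(a) (exactly one): lima ∈ V.
(c): V already has 1, so the rest are out.
(e) (exactly one): alpha ∈ X.
(d): only 3 candidates remain for A, so all are in.

X = {alpha}; V = {lima}; A = {echo, india, tango}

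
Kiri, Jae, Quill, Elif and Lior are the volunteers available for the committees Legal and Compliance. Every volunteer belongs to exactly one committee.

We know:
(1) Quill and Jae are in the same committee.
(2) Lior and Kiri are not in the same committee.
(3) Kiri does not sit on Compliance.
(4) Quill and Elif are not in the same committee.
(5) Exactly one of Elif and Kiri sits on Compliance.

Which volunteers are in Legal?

From (3): Kiri ∉ Compliance.
(5) (exactly one): Elif ∈ Compliance.
Only one committee left: Kiri ∈ Legal.
(2): Lior ∉ Legal.
(4): Quill ∉ Compliance.
Only one committee left: Quill ∈ Legal.
Only one committee left: Lior ∈ Compliance.
(1): Jae matches Quill: Jae ∈ Legal.

Legal = {Jae, Kiri, Quill}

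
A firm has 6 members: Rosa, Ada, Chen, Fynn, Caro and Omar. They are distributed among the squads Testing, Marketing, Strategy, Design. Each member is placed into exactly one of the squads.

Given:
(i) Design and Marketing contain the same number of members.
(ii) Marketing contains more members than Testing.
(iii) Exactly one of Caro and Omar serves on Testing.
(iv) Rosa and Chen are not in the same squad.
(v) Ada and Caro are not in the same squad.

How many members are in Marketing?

2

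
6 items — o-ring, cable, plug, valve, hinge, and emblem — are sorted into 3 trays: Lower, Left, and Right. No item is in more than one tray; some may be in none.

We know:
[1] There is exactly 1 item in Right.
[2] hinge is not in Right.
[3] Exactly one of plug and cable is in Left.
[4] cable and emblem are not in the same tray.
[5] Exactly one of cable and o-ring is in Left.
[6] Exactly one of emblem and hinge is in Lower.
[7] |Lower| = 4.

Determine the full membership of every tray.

Lower = {hinge, o-ring, plug, valve}; Left = {cable}; Right = {emblem}

From (2): hinge ∉ Right.
Suppose o-ring ∉ Lower: no assignment then satisfies all the clues, so o-ring ∈ Lower.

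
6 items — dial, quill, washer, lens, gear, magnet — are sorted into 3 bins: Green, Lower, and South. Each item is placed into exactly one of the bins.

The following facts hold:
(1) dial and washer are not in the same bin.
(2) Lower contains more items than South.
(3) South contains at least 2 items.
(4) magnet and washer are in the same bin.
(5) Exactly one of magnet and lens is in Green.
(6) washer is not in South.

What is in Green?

Green = {lens}

From (6): washer ∉ South.
(4): magnet matches washer: magnet ∉ South.
Suppose dial ∈ Green: no assignment then satisfies all the clues, so dial ∉ Green.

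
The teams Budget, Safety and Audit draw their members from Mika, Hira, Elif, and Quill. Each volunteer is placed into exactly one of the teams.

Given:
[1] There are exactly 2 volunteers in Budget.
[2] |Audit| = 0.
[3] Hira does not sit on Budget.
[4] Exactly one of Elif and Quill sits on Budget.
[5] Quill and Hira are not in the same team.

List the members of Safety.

Safety = {Elif, Hira}

From (3): Hira ∉ Budget.
(2): Audit already has 0, so the rest are out.
Only one team left: Hira ∈ Safety.
(5): Quill ∉ Safety.
Only one team left: Quill ∈ Budget.
(4) (exactly one): Elif ∉ Budget.
Only one team left: Elif ∈ Safety.
(1): only 2 candidates remain for Budget, so all are in.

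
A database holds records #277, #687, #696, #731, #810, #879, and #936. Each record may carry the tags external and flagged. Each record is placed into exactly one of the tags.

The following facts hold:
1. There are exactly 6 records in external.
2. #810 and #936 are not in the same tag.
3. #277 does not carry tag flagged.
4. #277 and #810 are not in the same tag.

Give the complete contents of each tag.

From (3): #277 ∉ flagged.
Only one tag left: #277 ∈ external.
(4): #810 ∉ external.
Only one tag left: #810 ∈ flagged.
(1): only 6 candidates remain for external, so all are in.

external = {#277, #687, #696, #731, #879, #936}; flagged = {#810}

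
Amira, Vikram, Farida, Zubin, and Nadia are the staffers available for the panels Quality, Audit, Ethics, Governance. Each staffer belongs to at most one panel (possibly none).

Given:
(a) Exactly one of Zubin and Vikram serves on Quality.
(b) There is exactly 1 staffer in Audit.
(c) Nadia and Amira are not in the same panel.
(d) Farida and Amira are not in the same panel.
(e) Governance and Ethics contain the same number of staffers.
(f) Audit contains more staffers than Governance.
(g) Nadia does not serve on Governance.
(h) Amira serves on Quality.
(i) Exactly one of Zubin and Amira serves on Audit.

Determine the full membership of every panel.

Quality = {Amira, Vikram}; Audit = {Zubin}; Ethics = {}; Governance = {}

From (g): Nadia ∉ Governance.
From (h): Amira ∈ Quality.
(c): Nadia ∉ Quality.
(d): Farida ∉ Quality.
(i) (exactly one): Zubin ∈ Audit.
(a) (exactly one): Vikram ∈ Quality.
(b): Audit already has 1, so the rest are out.
Suppose Farida ∈ Ethics: no assignment then satisfies all the clues, so Farida ∉ Ethics.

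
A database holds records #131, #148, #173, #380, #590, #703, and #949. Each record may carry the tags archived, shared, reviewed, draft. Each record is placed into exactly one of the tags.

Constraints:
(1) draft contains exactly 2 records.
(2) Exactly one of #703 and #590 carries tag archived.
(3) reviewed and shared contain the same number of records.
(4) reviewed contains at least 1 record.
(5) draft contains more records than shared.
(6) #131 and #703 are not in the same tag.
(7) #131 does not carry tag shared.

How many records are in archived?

3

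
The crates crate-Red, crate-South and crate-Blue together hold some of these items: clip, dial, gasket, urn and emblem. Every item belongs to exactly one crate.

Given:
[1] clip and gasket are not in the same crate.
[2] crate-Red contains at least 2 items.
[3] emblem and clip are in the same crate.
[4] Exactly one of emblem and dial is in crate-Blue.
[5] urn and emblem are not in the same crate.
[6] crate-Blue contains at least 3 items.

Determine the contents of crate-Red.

crate-Red = {clip, emblem}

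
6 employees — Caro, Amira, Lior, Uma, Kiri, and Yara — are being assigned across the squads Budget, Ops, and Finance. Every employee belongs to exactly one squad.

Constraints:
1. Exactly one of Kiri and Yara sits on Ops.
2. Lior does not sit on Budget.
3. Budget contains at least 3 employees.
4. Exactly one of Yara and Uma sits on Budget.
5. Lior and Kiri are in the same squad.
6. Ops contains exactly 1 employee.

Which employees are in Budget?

From (2): Lior ∉ Budget.
(5): Kiri matches Lior: Kiri ∉ Budget.
Suppose Caro ∉ Budget: no assignment then satisfies all the clues, so Caro ∈ Budget.

Budget = {Amira, Caro, Uma}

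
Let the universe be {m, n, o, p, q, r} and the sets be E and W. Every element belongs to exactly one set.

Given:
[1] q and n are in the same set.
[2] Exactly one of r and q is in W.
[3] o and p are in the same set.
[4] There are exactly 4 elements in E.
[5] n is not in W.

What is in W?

W = {m, r}

From (5): n ∉ W.
(1): q matches n: q ∉ W.
(2) (exactly one): r ∈ W.
Only one set left: n ∈ E.
Only one set left: q ∈ E.
Suppose m ∉ W: no assignment then satisfies all the clues, so m ∈ W.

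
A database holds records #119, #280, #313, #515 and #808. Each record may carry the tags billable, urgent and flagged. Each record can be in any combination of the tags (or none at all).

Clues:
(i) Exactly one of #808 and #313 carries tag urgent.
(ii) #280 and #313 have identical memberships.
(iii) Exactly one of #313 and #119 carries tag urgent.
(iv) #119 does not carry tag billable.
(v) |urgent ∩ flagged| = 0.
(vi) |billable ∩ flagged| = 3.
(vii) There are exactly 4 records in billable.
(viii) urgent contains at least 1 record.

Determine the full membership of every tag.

billable = {#280, #313, #515, #808}; urgent = {#119, #808}; flagged = {#280, #313, #515}

From (iv): #119 ∉ billable.
(vii): only 4 candidates remain for billable, so all are in.
Suppose #119 ∉ urgent: no assignment then satisfies all the clues, so #119 ∈ urgent.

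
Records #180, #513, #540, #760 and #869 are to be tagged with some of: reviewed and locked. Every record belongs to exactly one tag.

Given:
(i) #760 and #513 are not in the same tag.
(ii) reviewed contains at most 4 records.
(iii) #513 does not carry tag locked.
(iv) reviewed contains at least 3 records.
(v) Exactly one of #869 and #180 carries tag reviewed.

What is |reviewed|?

From (iii): #513 ∉ locked.
Only one tag left: #513 ∈ reviewed.
(i): #760 ∉ reviewed.
Only one tag left: #760 ∈ locked.
Suppose #540 ∉ reviewed: no assignment then satisfies all the clues, so #540 ∈ reviewed.

3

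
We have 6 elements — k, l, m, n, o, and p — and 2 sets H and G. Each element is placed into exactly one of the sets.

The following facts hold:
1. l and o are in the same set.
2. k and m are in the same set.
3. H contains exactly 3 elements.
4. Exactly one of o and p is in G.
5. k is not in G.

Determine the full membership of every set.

H = {k, m, p}; G = {l, n, o}

From (5): k ∉ G.
(2): m matches k: m ∉ G.
Only one set left: k ∈ H.
Only one set left: m ∈ H.
Suppose l ∈ H: no assignment then satisfies all the clues, so l ∉ H.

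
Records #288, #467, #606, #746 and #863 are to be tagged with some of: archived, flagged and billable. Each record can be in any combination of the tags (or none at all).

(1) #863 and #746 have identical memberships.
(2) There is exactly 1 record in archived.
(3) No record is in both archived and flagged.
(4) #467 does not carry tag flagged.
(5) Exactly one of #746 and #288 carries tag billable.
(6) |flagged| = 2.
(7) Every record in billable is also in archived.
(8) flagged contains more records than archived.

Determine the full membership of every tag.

archived = {#288}; flagged = {#746, #863}; billable = {#288}

From (4): #467 ∉ flagged.
Suppose #288 ∉ archived: no assignment then satisfies all the clues, so #288 ∈ archived.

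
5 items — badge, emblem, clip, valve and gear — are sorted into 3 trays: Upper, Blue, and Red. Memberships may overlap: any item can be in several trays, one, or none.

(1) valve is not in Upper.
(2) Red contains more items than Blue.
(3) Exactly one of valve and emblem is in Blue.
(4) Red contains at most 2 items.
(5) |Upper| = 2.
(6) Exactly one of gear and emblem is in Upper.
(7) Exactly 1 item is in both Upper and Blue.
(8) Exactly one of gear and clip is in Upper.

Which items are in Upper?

Upper = {clip, emblem}

From (1): valve ∉ Upper.
Suppose badge ∈ Upper: no assignment then satisfies all the clues, so badge ∉ Upper.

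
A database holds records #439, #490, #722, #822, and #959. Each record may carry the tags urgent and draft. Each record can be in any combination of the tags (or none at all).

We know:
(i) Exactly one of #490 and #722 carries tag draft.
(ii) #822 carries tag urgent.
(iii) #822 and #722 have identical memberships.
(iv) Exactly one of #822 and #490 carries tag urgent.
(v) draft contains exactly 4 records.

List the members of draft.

draft = {#439, #722, #822, #959}

From (ii): #822 ∈ urgent.
(iii): #722 matches #822: #722 ∈ urgent.
(iv) (exactly one): #490 ∉ urgent.
Suppose #439 ∉ draft: no assignment then satisfies all the clues, so #439 ∈ draft.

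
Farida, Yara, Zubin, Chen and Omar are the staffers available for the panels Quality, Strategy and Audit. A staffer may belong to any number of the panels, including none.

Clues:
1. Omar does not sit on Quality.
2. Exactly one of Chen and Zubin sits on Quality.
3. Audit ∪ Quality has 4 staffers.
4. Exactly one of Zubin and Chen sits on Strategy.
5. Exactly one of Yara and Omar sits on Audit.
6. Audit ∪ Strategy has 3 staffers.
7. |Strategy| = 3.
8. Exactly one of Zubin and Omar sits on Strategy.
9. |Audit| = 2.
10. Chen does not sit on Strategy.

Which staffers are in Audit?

Audit = {Yara, Zubin}

From (1): Omar ∉ Quality.
From (10): Chen ∉ Strategy.
(4) (exactly one): Zubin ∈ Strategy.
(8) (exactly one): Omar ∉ Strategy.
(7): only 3 candidates remain for Strategy, so all are in.
Suppose Farida ∈ Audit: no assignment then satisfies all the clues, so Farida ∉ Audit.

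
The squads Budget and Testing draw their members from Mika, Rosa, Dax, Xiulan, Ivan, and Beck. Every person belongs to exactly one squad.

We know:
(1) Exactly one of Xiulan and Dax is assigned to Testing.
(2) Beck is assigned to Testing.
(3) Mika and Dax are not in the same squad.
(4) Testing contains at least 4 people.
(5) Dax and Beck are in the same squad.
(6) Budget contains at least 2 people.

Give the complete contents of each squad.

Budget = {Mika, Xiulan}; Testing = {Beck, Dax, Ivan, Rosa}

From (2): Beck ∈ Testing.
(5): Dax matches Beck: Dax ∉ Budget.
(5): Dax matches Beck: Dax ∈ Testing.
(1) (exactly one): Xiulan ∉ Testing.
(3): Mika ∉ Testing.
(4): only 4 candidates remain for Testing, so all are in.
(6): only 2 candidates remain for Budget, so all are in.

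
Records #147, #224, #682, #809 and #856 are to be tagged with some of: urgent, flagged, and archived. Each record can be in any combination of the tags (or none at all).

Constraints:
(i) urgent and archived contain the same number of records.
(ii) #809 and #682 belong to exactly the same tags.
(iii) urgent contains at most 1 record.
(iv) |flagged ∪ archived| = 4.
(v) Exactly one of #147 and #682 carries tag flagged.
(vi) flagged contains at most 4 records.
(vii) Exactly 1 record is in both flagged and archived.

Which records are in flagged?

flagged = {#224, #682, #809, #856}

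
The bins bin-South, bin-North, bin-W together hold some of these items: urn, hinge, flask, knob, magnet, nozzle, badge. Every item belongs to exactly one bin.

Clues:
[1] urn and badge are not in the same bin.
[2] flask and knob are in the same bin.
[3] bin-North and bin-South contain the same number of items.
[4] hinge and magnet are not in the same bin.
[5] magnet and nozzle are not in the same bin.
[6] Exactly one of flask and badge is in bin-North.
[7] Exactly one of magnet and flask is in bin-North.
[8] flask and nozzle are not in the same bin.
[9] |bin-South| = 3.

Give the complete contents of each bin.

bin-South = {badge, hinge, nozzle}; bin-North = {flask, knob, urn}; bin-W = {magnet}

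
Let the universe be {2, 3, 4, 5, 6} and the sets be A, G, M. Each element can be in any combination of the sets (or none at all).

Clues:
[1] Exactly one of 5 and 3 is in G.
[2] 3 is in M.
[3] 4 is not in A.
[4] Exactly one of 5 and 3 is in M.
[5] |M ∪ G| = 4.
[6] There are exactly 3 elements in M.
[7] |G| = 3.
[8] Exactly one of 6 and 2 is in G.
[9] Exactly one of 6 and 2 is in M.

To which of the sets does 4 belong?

4: G, M

From (2): 3 ∈ M.
From (3): 4 ∉ A.
(4) (exactly one): 5 ∉ M.
Suppose 4 ∉ G: no assignment then satisfies all the clues, so 4 ∈ G.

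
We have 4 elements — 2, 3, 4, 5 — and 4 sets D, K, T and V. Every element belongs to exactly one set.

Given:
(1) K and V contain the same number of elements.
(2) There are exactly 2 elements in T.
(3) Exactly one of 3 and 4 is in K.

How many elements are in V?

1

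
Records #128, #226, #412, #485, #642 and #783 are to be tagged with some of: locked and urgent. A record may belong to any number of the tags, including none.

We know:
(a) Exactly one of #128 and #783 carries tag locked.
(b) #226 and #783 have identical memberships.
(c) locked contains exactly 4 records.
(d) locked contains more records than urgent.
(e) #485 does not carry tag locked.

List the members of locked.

locked = {#226, #412, #642, #783}

From (e): #485 ∉ locked.
Suppose #128 ∈ locked: no assignment then satisfies all the clues, so #128 ∉ locked.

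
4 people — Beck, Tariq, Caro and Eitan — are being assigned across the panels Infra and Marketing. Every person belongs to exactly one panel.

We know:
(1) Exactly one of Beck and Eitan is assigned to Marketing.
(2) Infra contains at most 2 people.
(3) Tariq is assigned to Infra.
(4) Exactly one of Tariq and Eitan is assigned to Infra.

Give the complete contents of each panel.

Infra = {Beck, Tariq}; Marketing = {Caro, Eitan}

From (3): Tariq ∈ Infra.
(4) (exactly one): Eitan ∉ Infra.
Only one panel left: Eitan ∈ Marketing.
(1) (exactly one): Beck ∉ Marketing.
Only one panel left: Beck ∈ Infra.
(2): Infra already has 2, so the rest are out.
Only one panel left: Caro ∈ Marketing.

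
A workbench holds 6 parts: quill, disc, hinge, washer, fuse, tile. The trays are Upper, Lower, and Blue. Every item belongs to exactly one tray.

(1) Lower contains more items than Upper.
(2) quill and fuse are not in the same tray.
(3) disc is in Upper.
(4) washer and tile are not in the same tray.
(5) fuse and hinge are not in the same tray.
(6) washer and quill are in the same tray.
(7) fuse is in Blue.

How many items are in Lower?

3

From (3): disc ∈ Upper.
From (7): fuse ∈ Blue.
(2): quill ∉ Blue.
(5): hinge ∉ Blue.
(6): washer matches quill: washer ∉ Blue.
Suppose quill ∈ Upper: no assignment then satisfies all the clues, so quill ∉ Upper.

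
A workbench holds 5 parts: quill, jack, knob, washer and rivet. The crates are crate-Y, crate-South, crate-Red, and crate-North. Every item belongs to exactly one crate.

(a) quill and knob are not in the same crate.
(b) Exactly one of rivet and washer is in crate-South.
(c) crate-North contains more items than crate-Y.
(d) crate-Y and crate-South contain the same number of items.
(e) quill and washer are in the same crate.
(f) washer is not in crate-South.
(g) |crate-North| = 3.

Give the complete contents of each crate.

crate-Y = {knob}; crate-South = {rivet}; crate-Red = {}; crate-North = {jack, quill, washer}

From (f): washer ∉ crate-South.
(b) (exactly one): rivet ∈ crate-South.
(e): quill matches washer: quill ∉ crate-South.
Suppose quill ∈ crate-Y: no assignment then satisfies all the clues, so quill ∉ crate-Y.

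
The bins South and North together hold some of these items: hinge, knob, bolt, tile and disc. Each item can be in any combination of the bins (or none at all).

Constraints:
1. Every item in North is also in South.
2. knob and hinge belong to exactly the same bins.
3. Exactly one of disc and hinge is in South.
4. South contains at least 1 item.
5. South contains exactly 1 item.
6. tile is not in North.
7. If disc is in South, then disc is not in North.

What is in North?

North = {}

From (6): tile ∉ North.
Suppose hinge ∈ North: no assignment then satisfies all the clues, so hinge ∉ North.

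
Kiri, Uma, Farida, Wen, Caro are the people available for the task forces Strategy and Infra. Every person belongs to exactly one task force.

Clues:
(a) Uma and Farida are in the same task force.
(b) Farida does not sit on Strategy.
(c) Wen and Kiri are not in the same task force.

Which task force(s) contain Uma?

From (b): Farida ∉ Strategy.
(a): Uma matches Farida: Uma ∉ Strategy.
Only one task force left: Uma ∈ Infra.
Only one task force left: Farida ∈ Infra.

Uma: Infra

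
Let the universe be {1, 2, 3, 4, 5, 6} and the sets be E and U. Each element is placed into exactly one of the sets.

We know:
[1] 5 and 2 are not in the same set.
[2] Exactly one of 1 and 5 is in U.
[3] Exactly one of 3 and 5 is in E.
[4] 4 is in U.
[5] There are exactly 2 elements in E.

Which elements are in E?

E = {5, 6}

From (4): 4 ∈ U.
Suppose 1 ∈ E: no assignment then satisfies all the clues, so 1 ∉ E.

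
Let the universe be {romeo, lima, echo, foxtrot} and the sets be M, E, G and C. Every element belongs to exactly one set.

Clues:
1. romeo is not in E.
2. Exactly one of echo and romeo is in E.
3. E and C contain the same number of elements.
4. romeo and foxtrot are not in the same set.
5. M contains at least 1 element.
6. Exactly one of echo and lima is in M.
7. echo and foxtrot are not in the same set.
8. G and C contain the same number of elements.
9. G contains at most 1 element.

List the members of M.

M = {lima}

From (1): romeo ∉ E.
(2) (exactly one): echo ∈ E.
(6) (exactly one): lima ∈ M.
(7): foxtrot ∉ E.
Suppose romeo ∈ M: no assignment then satisfies all the clues, so romeo ∉ M.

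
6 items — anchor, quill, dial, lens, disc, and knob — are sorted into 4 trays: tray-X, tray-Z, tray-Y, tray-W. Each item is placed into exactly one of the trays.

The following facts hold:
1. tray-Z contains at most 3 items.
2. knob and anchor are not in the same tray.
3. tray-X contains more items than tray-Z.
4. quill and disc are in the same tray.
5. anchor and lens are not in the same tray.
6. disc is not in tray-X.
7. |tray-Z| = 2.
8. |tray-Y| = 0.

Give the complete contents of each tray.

From (6): disc ∉ tray-X.
(4): quill matches disc: quill ∉ tray-X.
(8): tray-Y already has 0, so the rest are out.
Suppose anchor ∈ tray-X: no assignment then satisfies all the clues, so anchor ∉ tray-X.

tray-X = {dial, knob, lens}; tray-Z = {disc, quill}; tray-Y = {}; tray-W = {anchor}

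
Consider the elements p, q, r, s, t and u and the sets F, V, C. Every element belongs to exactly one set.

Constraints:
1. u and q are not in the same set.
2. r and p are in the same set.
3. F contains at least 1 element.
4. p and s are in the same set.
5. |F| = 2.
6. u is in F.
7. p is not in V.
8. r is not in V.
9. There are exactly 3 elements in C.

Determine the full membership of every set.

From (6): u ∈ F.
From (7): p ∉ V.
From (8): r ∉ V.
(1): q ∉ F.
(4): s matches p: s ∉ V.
Suppose p ∈ F: no assignment then satisfies all the clues, so p ∉ F.

F = {t, u}; V = {q}; C = {p, r, s}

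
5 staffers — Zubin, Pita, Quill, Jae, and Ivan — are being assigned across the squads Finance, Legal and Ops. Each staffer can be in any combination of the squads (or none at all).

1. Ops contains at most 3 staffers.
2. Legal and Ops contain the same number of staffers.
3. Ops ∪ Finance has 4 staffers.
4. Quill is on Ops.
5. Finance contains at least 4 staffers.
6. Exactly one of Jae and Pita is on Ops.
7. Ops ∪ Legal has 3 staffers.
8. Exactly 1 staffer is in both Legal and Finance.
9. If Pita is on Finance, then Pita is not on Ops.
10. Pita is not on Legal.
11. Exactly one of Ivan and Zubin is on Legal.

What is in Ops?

Ops = {Jae, Quill}

From (4): Quill ∈ Ops.
From (10): Pita ∉ Legal.
Suppose Zubin ∈ Ops: no assignment then satisfies all the clues, so Zubin ∉ Ops.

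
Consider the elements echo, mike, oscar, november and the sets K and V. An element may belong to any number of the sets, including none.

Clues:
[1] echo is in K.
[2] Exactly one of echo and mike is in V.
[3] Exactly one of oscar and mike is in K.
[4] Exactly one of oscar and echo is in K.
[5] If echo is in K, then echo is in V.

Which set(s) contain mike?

From (1): echo ∈ K.
(4) (exactly one): oscar ∉ K.
(5): echo ∈ V.
(2) (exactly one): mike ∉ V.
(3) (exactly one): mike ∈ K.

mike: K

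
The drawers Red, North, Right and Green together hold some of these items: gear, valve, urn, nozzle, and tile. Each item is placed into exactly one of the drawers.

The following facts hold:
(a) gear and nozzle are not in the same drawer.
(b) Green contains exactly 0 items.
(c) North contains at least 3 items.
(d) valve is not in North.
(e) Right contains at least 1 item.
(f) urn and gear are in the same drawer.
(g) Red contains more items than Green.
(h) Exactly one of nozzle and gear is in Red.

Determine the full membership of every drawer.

From (d): valve ∉ North.
(b): Green already has 0, so the rest are out.
Suppose gear ∈ Red: no assignment then satisfies all the clues, so gear ∉ Red.

Red = {nozzle}; North = {gear, tile, urn}; Right = {valve}; Green = {}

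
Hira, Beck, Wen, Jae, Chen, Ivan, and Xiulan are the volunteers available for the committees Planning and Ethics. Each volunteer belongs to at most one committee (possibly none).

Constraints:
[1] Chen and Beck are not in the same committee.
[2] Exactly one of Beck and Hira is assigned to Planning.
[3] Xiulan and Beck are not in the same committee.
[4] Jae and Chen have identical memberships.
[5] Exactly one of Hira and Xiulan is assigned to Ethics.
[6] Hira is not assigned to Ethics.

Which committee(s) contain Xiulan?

Xiulan: Ethics

From (6): Hira ∉ Ethics.
(5) (exactly one): Xiulan ∈ Ethics.
(3): Beck ∉ Ethics.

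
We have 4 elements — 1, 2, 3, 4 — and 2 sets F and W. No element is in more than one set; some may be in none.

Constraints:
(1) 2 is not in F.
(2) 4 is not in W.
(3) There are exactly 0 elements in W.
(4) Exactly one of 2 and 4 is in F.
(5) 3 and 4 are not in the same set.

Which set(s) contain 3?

3: none

From (1): 2 ∉ F.
From (2): 4 ∉ W.
(3): W already has 0, so the rest are out.
(4) (exactly one): 4 ∈ F.
(5): 3 ∉ F.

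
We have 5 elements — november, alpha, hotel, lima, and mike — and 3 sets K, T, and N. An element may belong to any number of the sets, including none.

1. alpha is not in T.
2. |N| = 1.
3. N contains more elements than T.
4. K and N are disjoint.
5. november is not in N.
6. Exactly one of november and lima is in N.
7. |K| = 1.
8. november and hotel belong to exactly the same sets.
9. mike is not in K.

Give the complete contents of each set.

K = {alpha}; T = {}; N = {lima}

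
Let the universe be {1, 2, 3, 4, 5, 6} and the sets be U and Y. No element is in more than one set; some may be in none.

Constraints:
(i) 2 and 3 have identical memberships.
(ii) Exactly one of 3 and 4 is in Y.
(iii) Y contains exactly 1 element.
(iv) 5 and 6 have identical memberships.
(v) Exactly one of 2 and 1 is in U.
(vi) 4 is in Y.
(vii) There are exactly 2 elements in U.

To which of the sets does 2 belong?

From (vi): 4 ∈ Y.
(ii) (exactly one): 3 ∉ Y.
(iii): Y already has 1, so the rest are out.
Suppose 2 ∉ U: no assignment then satisfies all the clues, so 2 ∈ U.

2: U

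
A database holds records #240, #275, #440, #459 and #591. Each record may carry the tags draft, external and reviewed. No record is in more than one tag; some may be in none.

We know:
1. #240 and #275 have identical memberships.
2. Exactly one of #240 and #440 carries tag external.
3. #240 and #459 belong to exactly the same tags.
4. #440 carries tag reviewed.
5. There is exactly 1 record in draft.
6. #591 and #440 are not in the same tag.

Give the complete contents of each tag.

From (4): #440 ∈ reviewed.
(2) (exactly one): #240 ∈ external.
(3): #459 matches #240: #459 ∉ draft.
(3): #459 matches #240: #459 ∈ external.
(6): #591 ∉ reviewed.
(1): #275 matches #240: #275 ∉ draft.
(1): #275 matches #240: #275 ∈ external.
(5): only 1 candidates remain for draft, so all are in.

draft = {#591}; external = {#240, #275, #459}; reviewed = {#440}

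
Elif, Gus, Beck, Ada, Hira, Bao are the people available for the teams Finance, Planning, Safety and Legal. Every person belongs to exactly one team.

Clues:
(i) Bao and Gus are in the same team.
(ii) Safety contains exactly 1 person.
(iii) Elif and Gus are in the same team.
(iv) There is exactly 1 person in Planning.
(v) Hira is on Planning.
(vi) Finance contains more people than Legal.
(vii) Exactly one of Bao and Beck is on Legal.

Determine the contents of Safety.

Safety = {Ada}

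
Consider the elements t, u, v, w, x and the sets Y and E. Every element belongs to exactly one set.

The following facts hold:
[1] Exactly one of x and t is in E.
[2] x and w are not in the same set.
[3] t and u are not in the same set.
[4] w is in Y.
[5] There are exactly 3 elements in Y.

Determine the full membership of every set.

Y = {t, v, w}; E = {u, x}

From (4): w ∈ Y.
(2): x ∉ Y.
Only one set left: x ∈ E.
(1) (exactly one): t ∉ E.
Only one set left: t ∈ Y.
(3): u ∉ Y.
(5): only 3 candidates remain for Y, so all are in.
Only one set left: u ∈ E.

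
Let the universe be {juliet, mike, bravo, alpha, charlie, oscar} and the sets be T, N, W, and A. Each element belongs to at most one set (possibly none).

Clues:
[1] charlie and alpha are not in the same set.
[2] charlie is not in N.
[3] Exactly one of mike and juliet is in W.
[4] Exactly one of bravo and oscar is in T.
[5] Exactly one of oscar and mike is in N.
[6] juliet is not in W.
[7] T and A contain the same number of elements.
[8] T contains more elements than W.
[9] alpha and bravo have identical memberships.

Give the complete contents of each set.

T = {alpha, bravo}; N = {oscar}; W = {mike}; A = {charlie, juliet}

From (2): charlie ∉ N.
From (6): juliet ∉ W.
(3) (exactly one): mike ∈ W.
(5) (exactly one): oscar ∈ N.
(4) (exactly one): bravo ∈ T.
(9): alpha matches bravo: alpha ∈ T.
(1): charlie ∉ T.
Suppose juliet ∈ T: no assignment then satisfies all the clues, so juliet ∉ T.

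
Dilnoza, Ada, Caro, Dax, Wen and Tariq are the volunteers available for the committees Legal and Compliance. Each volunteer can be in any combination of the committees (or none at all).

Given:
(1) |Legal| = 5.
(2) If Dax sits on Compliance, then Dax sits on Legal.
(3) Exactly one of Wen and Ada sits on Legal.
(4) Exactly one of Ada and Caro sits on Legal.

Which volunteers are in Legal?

Legal = {Caro, Dax, Dilnoza, Tariq, Wen}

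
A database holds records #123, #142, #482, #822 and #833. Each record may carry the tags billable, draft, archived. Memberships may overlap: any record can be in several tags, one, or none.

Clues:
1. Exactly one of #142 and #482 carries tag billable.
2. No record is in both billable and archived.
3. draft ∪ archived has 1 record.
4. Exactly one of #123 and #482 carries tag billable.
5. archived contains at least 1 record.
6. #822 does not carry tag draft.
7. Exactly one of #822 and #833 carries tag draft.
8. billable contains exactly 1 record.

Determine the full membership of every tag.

From (6): #822 ∉ draft.
(7) (exactly one): #833 ∈ draft.
Suppose #123 ∈ billable: no assignment then satisfies all the clues, so #123 ∉ billable.

billable = {#482}; draft = {#833}; archived = {#833}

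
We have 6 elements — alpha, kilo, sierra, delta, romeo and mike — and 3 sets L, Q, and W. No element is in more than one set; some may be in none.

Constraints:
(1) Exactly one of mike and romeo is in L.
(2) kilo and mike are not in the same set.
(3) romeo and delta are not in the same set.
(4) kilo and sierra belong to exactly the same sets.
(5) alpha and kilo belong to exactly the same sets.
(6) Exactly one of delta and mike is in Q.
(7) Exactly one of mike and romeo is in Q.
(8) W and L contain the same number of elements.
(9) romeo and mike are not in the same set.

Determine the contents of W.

W = {delta}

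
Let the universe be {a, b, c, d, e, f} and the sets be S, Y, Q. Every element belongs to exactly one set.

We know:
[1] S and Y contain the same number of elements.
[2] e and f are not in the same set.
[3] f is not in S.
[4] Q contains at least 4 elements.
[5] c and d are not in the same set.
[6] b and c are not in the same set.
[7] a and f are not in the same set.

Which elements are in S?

S = {c}

From (3): f ∉ S.
Suppose a ∈ S: no assignment then satisfies all the clues, so a ∉ S.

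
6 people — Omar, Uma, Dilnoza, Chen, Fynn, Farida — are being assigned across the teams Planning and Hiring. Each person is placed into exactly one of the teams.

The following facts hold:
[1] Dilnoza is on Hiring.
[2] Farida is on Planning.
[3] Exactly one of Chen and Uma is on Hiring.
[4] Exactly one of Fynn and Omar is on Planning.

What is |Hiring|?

3

From (1): Dilnoza ∈ Hiring.
From (2): Farida ∈ Planning.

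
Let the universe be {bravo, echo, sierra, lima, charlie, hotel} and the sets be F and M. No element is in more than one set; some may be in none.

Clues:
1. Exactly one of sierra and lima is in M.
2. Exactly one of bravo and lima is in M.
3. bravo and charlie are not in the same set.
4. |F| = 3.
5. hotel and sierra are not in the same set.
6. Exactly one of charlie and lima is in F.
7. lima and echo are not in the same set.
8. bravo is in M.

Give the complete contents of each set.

F = {charlie, echo, hotel}; M = {bravo, sierra}

From (8): bravo ∈ M.
(2) (exactly one): lima ∉ M.
(3): charlie ∉ M.
(1) (exactly one): sierra ∈ M.
(5): hotel ∉ M.
Suppose echo ∉ F: no assignment then satisfies all the clues, so echo ∈ F.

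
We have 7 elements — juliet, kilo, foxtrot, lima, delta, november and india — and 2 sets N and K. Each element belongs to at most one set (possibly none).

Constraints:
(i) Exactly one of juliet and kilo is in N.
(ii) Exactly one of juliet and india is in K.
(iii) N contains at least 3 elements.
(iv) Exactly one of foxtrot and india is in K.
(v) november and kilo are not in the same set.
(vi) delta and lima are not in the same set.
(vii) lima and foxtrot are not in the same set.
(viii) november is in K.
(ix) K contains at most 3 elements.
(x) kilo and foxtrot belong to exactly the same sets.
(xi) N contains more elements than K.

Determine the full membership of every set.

N = {delta, foxtrot, kilo}; K = {india, november}

From (viii): november ∈ K.
(v): kilo ∉ K.
(x): foxtrot matches kilo: foxtrot ∉ K.
(iv) (exactly one): india ∈ K.
(ii) (exactly one): juliet ∉ K.
Suppose juliet ∈ N: no assignment then satisfies all the clues, so juliet ∉ N.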